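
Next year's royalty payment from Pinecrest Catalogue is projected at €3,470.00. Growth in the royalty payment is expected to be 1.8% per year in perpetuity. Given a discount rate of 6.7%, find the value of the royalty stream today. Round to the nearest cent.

Growing perpetuity: P = D₁ / (r − g) = €3,470.0000 / (0.067 − 0.018) = €70,816.33

€70816.33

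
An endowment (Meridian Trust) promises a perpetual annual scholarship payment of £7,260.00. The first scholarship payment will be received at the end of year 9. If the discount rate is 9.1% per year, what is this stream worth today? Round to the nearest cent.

Value at end of year 8: C / r = £7,260.00 / 0.091 = £79,780.2198
Discount to today: PV = £79,780.2198 / (1 + 0.091)^8 = £79,780.2198 / 2.007234 = £39,746.35

£39746.35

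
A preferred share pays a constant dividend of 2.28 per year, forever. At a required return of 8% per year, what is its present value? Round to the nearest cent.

Level perpetuity: PV = C / r = 2.28 / 0.08 = 28.50

28.50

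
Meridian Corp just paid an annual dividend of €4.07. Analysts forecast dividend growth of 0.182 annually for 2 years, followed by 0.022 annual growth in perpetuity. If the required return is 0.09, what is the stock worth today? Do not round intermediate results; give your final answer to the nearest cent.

€81.13

D_1 = 4.81074
D_2 = 5.68629
Terminal value at year 2: TV = D_2×(1+g_2)/(r−g_2) = 5.81139/0.068 = 85.46166
P_0 = D_1/(1+r)^1 + D_2/(1+r)^2 + TV/(1+r)^2
    = 4.41352 + 4.78604 + 71.93137 = 81.13094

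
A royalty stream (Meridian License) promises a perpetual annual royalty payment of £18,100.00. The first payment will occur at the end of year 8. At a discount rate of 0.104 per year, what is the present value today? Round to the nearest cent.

£87068.63

Value at end of year 7: C / r = £18,100.00 / 0.104 = £174,038.4615
Discount to today: PV = £174,038.4615 / (1 + 0.104)^7 = £174,038.4615 / 1.998865 = £87,068.63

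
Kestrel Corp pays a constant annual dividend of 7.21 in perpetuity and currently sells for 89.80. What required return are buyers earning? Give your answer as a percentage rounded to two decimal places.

8.03%

P = C/r ⇒ r = C/P = 7.21/89.80 = 0.080290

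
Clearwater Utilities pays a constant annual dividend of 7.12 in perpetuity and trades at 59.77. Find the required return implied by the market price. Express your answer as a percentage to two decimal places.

11.91%

P = C/r ⇒ r = C/P = 7.12/59.77 = 0.119123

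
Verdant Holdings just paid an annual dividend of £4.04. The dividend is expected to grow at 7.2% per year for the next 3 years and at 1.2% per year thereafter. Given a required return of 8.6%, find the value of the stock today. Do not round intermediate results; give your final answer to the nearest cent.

£64.95

D_1 = 4.33088
D_2 = 4.64270
D_3 = 4.97698
Terminal value at year 3: TV = D_3×(1+g_2)/(r−g_2) = 5.03670/0.074 = 68.06354
P_0 = D_1/(1+r)^1 + D_2/(1+r)^2 + D_3/(1+r)^3 + TV/(1+r)^3
    = 3.98792 + 3.93651 + 3.88576 + 53.14043 = 64.95062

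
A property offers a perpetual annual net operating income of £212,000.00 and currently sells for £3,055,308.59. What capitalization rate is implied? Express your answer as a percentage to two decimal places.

6.94%

P = C/r ⇒ r = C/P = £212,000.00/£3,055,308.59 = 0.069387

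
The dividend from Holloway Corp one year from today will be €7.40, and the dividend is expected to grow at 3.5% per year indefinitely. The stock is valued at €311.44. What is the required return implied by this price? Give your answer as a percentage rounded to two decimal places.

P = D₁/(r − g) ⇒ r = D₁/P + g = €7.4000/€311.44 + 0.035 = 0.023761 + 0.035 = 0.058761

5.88%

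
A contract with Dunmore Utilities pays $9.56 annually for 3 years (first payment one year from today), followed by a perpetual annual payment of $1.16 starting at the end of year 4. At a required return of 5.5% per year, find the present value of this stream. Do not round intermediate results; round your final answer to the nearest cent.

PV of 3-year annuity: $9.56 × [1 − (1+0.055)^−3] / 0.055 = 25.79224
Perpetuity value at year 3: $1.16 / 0.055 = 21.09091
PV of perpetuity: 21.09091 / (1+0.055)^3 = 17.96131
Total PV = 25.79224 + 17.96131 = 43.75355

$43.75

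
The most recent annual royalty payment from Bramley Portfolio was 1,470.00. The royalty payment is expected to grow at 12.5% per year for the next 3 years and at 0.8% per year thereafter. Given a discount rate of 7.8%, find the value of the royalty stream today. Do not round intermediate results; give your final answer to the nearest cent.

D_1 = 1653.75000
D_2 = 1860.46875
D_3 = 2093.02734
Terminal value at year 3: TV = D_3×(1+g_2)/(r−g_2) = 2109.77156/0.07 = 30139.59375
P_0 = D_1/(1+r)^1 + D_2/(1+r)^2 + D_3/(1+r)^3 + TV/(1+r)^3
    = 1534.09091 + 1600.97613 + 1670.77751 + 24059.19608 = 28865.04063

28865.04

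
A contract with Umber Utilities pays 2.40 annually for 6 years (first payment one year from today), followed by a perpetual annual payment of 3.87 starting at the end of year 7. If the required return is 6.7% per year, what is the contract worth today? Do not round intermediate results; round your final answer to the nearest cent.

PV of 6-year annuity: 2.40 × [1 − (1+0.067)^−6] / 0.067 = 11.54642
Perpetuity value at year 6: 3.87 / 0.067 = 57.76119
PV of perpetuity: 57.76119 / (1+0.067)^6 = 39.14260
Total PV = 11.54642 + 39.14260 = 50.68901

50.69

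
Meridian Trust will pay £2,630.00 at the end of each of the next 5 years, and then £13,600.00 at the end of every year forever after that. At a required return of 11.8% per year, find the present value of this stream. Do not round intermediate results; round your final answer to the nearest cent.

PV of 5-year annuity: £2,630.00 × [1 − (1+0.118)^−5] / 0.118 = 9527.72281
Perpetuity value at year 5: £13,600.00 / 0.118 = 115254.23729
PV of perpetuity: 115254.23729 / (1+0.118)^5 = 65985.40450
Total PV = 9527.72281 + 65985.40450 = 75513.12731

£75513.13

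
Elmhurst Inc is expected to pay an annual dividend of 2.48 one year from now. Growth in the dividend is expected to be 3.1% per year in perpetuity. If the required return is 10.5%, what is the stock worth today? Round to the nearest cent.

Growing perpetuity: P = D₁ / (r − g) = 2.4800 / (0.105 − 0.031) = 33.51

33.51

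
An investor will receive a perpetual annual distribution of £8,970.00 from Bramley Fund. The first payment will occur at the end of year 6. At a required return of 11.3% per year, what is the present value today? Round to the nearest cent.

Value at end of year 5: C / r = £8,970.00 / 0.113 = £79,380.5310
Discount to today: PV = £79,380.5310 / (1 + 0.113)^5 = £79,380.5310 / 1.707953 = £46,477.01

£46477.01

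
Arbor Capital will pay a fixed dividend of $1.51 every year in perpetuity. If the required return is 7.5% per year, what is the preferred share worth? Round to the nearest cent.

$20.13

Level perpetuity: PV = C / r = $1.51 / 0.075 = $20.13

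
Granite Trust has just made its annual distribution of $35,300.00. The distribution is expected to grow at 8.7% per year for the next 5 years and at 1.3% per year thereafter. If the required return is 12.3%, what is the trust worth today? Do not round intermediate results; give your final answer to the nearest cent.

$436444.76

D_1 = 38371.10000
D_2 = 41709.38570
D_3 = 45338.10226
D_4 = 49282.51715
D_5 = 53570.09614
Terminal value at year 5: TV = D_5×(1+g_2)/(r−g_2) = 54266.50739/0.11 = 493331.88540
P_0 = D_1/(1+r)^1 + D_2/(1+r)^2 + D_3/(1+r)^3 + D_4/(1+r)^4 + D_5/(1+r)^5 + TV/(1+r)^5
    = 34168.38825 + 33073.05256 + 32012.83004 + 30986.59506 + 29993.25808 + 276210.64035 = 436444.76433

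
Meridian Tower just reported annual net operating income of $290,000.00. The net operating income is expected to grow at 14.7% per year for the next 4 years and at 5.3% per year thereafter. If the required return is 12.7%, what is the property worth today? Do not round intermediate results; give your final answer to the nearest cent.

D_1 = 332630.00000
D_2 = 381526.61000
D_3 = 437611.02167
D_4 = 501939.84186
Terminal value at year 4: TV = D_4×(1+g_2)/(r−g_2) = 528542.65347/0.074 = 7142468.29019
P_0 = D_1/(1+r)^1 + D_2/(1+r)^2 + D_3/(1+r)^3 + D_4/(1+r)^4 + TV/(1+r)^4
    = 295146.40639 + 300384.14208 + 305714.82783 + 311140.11316 + 4427439.71828 = 5639825.20774

$5639825.21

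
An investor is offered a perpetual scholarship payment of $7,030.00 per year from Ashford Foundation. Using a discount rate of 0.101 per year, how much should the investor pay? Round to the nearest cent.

Level perpetuity: PV = C / r = $7,030.00 / 0.101 = $69,603.96

$69603.96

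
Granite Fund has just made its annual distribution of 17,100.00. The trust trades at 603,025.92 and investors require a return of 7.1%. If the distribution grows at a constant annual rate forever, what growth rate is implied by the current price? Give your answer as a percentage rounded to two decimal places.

4.15%

P = D₀(1+g)/(r−g) ⇒ P(r−g) = D₀(1+g) ⇒ g(P+D₀) = P·r − D₀
g = (P·r − D₀)/(P + D₀) = (603,025.92×0.071 − 17,100.00) / (603,025.92 + 17,100.00) = 0.041467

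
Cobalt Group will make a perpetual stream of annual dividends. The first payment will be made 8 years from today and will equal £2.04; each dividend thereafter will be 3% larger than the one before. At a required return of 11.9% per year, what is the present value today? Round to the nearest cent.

£10.43

Value at end of year 7: C₁ / (r − g) = £2.04 / (0.119 − 0.03) = £22.9213
Discount to today: PV = £22.9213 / (1 + 0.119)^7 = £22.9213 / 2.196902 = £10.43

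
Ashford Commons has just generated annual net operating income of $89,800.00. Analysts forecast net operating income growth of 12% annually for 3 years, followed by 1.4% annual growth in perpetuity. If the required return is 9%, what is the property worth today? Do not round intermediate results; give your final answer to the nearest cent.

D_1 = 100576.00000
D_2 = 112645.12000
D_3 = 126162.53440
Terminal value at year 3: TV = D_3×(1+g_2)/(r−g_2) = 127928.80988/0.076 = 1683273.81423
P_0 = D_1/(1+r)^1 + D_2/(1+r)^2 + D_3/(1+r)^3 + TV/(1+r)^3
    = 92271.55963 + 94811.14384 + 97420.62487 + 1299796.23177 = 1584299.56011

$1584299.56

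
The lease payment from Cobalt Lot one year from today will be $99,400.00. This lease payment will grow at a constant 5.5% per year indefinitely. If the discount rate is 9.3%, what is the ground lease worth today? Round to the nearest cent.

Growing perpetuity: P = D₁ / (r − g) = $99,400.0000 / (0.093 − 0.055) = $2,615,789.47

$2615789.47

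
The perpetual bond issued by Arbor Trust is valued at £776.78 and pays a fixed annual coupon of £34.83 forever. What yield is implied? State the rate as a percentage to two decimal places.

4.48%

P = C/r ⇒ r = C/P = £34.83/£776.78 = 0.044839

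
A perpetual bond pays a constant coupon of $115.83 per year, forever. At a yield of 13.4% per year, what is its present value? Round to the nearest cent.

$864.40

Level perpetuity: PV = C / r = $115.83 / 0.134 = $864.40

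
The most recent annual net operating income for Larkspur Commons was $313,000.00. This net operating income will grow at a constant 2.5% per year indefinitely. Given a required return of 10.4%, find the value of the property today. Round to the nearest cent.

D₁ = D₀ × (1 + g) = $313,000.00 × 1.025 = $320,825.0000
Growing perpetuity: P = D₁ / (r − g) = $320,825.0000 / (0.104 − 0.025) = $4,061,075.95

$4061075.95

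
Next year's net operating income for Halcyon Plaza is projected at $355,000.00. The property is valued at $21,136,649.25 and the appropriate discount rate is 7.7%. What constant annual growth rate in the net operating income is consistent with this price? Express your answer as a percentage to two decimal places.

P = D₁/(r−g) ⇒ g = r − D₁/P = 0.077 − $355,000.00/$21,136,649.25 = 0.060205

6.02%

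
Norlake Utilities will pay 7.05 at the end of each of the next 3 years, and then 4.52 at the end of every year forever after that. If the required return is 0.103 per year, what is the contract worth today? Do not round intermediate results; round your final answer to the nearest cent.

50.14

PV of 3-year annuity: 7.05 × [1 − (1+0.103)^−3] / 0.103 = 17.44012
Perpetuity value at year 3: 4.52 / 0.103 = 43.88350
PV of perpetuity: 43.88350 / (1+0.103)^3 = 32.70203
Total PV = 17.44012 + 32.70203 = 50.14215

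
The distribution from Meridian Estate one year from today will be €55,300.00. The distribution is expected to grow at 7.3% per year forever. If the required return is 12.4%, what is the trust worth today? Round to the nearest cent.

€1084313.73

Growing perpetuity: P = D₁ / (r − g) = €55,300.0000 / (0.124 − 0.073) = €1,084,313.73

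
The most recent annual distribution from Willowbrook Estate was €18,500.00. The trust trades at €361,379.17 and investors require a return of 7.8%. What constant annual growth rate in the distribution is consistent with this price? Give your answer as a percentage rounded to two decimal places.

P = D₀(1+g)/(r−g) ⇒ P(r−g) = D₀(1+g) ⇒ g(P+D₀) = P·r − D₀
g = (P·r − D₀)/(P + D₀) = (€361,379.17×0.078 − €18,500.00) / (€361,379.17 + €18,500.00) = 0.025502

2.55%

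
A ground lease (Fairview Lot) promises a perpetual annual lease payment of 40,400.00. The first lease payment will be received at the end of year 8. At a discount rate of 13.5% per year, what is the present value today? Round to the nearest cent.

123332.22

Value at end of year 7: C / r = 40,400.00 / 0.135 = 299,259.2593
Discount to today: PV = 299,259.2593 / (1 + 0.135)^7 = 299,259.2593 / 2.426448 = 123,332.22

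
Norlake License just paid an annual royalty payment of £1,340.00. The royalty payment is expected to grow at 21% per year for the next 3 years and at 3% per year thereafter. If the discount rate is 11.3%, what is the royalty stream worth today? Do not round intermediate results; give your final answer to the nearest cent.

£26128.86

D_1 = 1621.40000
D_2 = 1961.89400
D_3 = 2373.89174
Terminal value at year 3: TV = D_3×(1+g_2)/(r−g_2) = 2445.10849/0.083 = 29459.13846
P_0 = D_1/(1+r)^1 + D_2/(1+r)^2 + D_3/(1+r)^3 + TV/(1+r)^3
    = 1456.78347 + 1583.74483 + 1721.77111 + 21366.55714 = 26128.85655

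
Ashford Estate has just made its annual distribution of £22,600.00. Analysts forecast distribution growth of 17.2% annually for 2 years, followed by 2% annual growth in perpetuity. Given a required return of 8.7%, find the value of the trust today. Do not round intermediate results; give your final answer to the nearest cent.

£450612.27

D_1 = 26487.20000
D_2 = 31042.99840
Terminal value at year 2: TV = D_2×(1+g_2)/(r−g_2) = 31663.85837/0.067 = 472594.90101
P_0 = D_1/(1+r)^1 + D_2/(1+r)^2 + TV/(1+r)^2
    = 24367.24931 + 26272.69199 + 399972.32579 = 450612.26709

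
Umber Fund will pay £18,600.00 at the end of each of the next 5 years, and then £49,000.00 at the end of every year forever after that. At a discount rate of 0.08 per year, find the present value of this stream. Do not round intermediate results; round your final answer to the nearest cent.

PV of 5-year annuity: £18,600.00 × [1 − (1+0.08)^−5] / 0.08 = 74264.40669
Perpetuity value at year 5: £49,000.00 / 0.08 = 612500.00000
PV of perpetuity: 612500.00000 / (1+0.08)^5 = 416857.20818
Total PV = 74264.40669 + 416857.20818 = 491121.61487

£491121.61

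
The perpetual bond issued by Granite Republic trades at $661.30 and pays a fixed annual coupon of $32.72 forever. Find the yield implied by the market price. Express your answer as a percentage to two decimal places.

4.95%

P = C/r ⇒ r = C/P = $32.72/$661.30 = 0.049478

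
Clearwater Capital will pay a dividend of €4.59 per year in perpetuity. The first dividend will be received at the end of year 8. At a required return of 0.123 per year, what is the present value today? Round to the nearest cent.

€16.57

Value at end of year 7: C / r = €4.59 / 0.123 = €37.3171
Discount to today: PV = €37.3171 / (1 + 0.123)^7 = €37.3171 / 2.252466 = €16.57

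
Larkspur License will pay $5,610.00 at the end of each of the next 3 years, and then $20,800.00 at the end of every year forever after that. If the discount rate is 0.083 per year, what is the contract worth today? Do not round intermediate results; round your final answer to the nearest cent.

PV of 3-year annuity: $5,610.00 × [1 − (1+0.083)^−3] / 0.083 = 14379.60915
Perpetuity value at year 3: $20,800.00 / 0.083 = 250602.40964
PV of perpetuity: 250602.40964 / (1+0.083)^3 = 197287.63773
Total PV = 14379.60915 + 197287.63773 = 211667.24688

$211667.25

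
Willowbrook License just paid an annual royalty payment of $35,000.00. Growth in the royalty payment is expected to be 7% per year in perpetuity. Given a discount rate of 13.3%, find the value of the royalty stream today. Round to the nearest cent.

D₁ = D₀ × (1 + g) = $35,000.00 × 1.07 = $37,450.0000
Growing perpetuity: P = D₁ / (r − g) = $37,450.0000 / (0.133 − 0.07) = $594,444.44

$594444.44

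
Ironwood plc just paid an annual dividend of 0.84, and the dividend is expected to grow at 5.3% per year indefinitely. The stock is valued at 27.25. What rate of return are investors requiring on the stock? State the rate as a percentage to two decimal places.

8.55%

D₁ = 0.84 × 1.053 = 0.8845
P = D₁/(r − g) ⇒ r = D₁/P + g = 0.8845/27.25 + 0.053 = 0.032459 + 0.053 = 0.085459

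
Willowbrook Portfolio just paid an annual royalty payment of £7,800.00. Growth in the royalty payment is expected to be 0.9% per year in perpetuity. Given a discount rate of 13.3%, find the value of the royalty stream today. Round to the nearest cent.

D₁ = D₀ × (1 + g) = £7,800.00 × 1.009 = £7,870.2000
Growing perpetuity: P = D₁ / (r − g) = £7,870.2000 / (0.133 − 0.009) = £63,469.35

£63469.35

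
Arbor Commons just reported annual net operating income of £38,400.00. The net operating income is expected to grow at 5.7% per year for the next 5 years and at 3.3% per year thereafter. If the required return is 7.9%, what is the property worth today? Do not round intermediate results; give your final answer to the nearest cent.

£958501.85

D_1 = 40588.80000
D_2 = 42902.36160
D_3 = 45347.79621
D_4 = 47932.62060
D_5 = 50664.77997
Terminal value at year 5: TV = D_5×(1+g_2)/(r−g_2) = 52336.71771/0.046 = 1137754.73279
P_0 = D_1/(1+r)^1 + D_2/(1+r)^2 + D_3/(1+r)^3 + D_4/(1+r)^4 + D_5/(1+r)^5 + TV/(1+r)^5
    = 37617.05283 + 36850.06936 + 36098.72411 + 35362.69822 + 34641.67935 + 777931.62545 = 958501.84931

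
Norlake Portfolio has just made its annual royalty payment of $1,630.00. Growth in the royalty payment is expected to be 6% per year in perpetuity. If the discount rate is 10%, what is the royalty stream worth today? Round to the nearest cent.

D₁ = D₀ × (1 + g) = $1,630.00 × 1.06 = $1,727.8000
Growing perpetuity: P = D₁ / (r − g) = $1,727.8000 / (0.1 − 0.06) = $43,195.00

$43195.00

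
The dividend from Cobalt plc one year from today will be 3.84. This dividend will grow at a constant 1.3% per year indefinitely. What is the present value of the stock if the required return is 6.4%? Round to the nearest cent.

Growing perpetuity: P = D₁ / (r − g) = 3.8400 / (0.064 − 0.013) = 75.29

75.29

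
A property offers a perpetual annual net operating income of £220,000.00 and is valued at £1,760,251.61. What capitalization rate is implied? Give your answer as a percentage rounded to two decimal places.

12.50%

P = C/r ⇒ r = C/P = £220,000.00/£1,760,251.61 = 0.124982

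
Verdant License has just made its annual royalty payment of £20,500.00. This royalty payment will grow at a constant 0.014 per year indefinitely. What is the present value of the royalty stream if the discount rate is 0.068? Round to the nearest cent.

£384944.44

D₁ = D₀ × (1 + g) = £20,500.00 × 1.014 = £20,787.0000
Growing perpetuity: P = D₁ / (r − g) = £20,787.0000 / (0.068 − 0.014) = £384,944.44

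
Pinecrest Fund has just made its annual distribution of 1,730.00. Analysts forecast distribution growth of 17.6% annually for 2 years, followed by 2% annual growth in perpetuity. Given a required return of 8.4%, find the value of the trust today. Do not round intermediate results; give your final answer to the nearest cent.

D_1 = 2034.48000
D_2 = 2392.54848
Terminal value at year 2: TV = D_2×(1+g_2)/(r−g_2) = 2440.39945/0.064 = 38131.24140
P_0 = D_1/(1+r)^1 + D_2/(1+r)^2 + TV/(1+r)^2
    = 1876.82657 + 2036.11443 + 32450.57376 = 36363.51476

36363.51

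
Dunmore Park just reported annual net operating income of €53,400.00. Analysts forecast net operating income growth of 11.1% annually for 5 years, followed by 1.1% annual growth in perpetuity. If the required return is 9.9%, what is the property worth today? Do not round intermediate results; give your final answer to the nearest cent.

D_1 = 59327.40000
D_2 = 65912.74140
D_3 = 73229.05570
D_4 = 81357.48088
D_5 = 90388.16126
Terminal value at year 5: TV = D_5×(1+g_2)/(r−g_2) = 91382.43103/0.088 = 1038436.71624
P_0 = D_1/(1+r)^1 + D_2/(1+r)^2 + D_3/(1+r)^3 + D_4/(1+r)^4 + D_5/(1+r)^5 + TV/(1+r)^5
    = 53983.07552 + 54572.51766 + 55168.39592 + 55770.78059 + 56379.74271 + 647726.36225 = 923600.87465

€923600.87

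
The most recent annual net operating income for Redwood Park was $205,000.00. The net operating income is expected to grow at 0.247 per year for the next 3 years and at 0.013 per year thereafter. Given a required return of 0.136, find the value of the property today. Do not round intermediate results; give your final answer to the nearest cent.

D_1 = 255635.00000
D_2 = 318776.84500
D_3 = 397514.72572
Terminal value at year 3: TV = D_3×(1+g_2)/(r−g_2) = 402682.41715/0.123 = 3273840.78983
P_0 = D_1/(1+r)^1 + D_2/(1+r)^2 + D_3/(1+r)^3 + TV/(1+r)^3
    = 225030.80986 + 247018.85554 + 271155.38104 + 2233173.99180 = 2976379.03824

$2976379.04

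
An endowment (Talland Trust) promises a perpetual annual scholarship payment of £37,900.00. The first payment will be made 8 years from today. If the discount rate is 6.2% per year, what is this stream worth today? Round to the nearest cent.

Value at end of year 7: C / r = £37,900.00 / 0.062 = £611,290.3226
Discount to today: PV = £611,290.3226 / (1 + 0.062)^7 = £611,290.3226 / 1.523602 = £401,213.84

£401213.84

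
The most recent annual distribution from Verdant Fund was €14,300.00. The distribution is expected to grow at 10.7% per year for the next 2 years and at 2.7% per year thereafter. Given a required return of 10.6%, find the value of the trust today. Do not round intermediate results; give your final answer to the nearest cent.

D_1 = 15830.10000
D_2 = 17523.92070
Terminal value at year 2: TV = D_2×(1+g_2)/(r−g_2) = 17997.06656/0.079 = 227810.96910
P_0 = D_1/(1+r)^1 + D_2/(1+r)^2 + TV/(1+r)^2
    = 14312.92948 + 14325.87064 + 186236.31834 = 214875.11846

€214875.12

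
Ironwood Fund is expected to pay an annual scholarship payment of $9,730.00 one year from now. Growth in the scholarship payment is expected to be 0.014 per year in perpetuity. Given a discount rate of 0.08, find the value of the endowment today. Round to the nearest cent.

Growing perpetuity: P = D₁ / (r − g) = $9,730.0000 / (0.08 − 0.014) = $147,424.24

$147424.24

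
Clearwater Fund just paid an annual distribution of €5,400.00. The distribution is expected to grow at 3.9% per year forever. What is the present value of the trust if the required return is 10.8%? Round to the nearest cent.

€81313.04

D₁ = D₀ × (1 + g) = €5,400.00 × 1.039 = €5,610.6000
Growing perpetuity: P = D₁ / (r − g) = €5,610.6000 / (0.108 − 0.039) = €81,313.04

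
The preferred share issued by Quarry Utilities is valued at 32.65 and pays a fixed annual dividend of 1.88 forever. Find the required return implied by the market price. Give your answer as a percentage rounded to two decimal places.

P = C/r ⇒ r = C/P = 1.88/32.65 = 0.057580

5.76%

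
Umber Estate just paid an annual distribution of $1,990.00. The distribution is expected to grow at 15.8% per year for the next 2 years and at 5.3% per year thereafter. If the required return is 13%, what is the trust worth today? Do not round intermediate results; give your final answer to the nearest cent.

$32708.41

D_1 = 2304.42000
D_2 = 2668.51836
Terminal value at year 2: TV = D_2×(1+g_2)/(r−g_2) = 2809.94983/0.077 = 36492.85498
P_0 = D_1/(1+r)^1 + D_2/(1+r)^2 + TV/(1+r)^2
    = 2039.30973 + 2089.84130 + 28579.25834 = 32708.40938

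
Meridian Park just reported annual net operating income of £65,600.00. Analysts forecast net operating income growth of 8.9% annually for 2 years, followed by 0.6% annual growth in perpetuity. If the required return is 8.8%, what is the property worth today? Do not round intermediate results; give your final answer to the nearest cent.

D_1 = 71438.40000
D_2 = 77796.41760
Terminal value at year 2: TV = D_2×(1+g_2)/(r−g_2) = 78263.19611/0.082 = 954429.22080
P_0 = D_1/(1+r)^1 + D_2/(1+r)^2 + TV/(1+r)^2
    = 65660.29412 + 65720.64365 + 806280.09164 = 937661.02941

£937661.03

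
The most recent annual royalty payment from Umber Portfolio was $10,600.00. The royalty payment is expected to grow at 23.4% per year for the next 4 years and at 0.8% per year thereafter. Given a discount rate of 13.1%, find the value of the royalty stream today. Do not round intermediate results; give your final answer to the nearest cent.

$176077.11

D_1 = 13080.40000
D_2 = 16141.21360
D_3 = 19918.25758
D_4 = 24579.12986
Terminal value at year 4: TV = D_4×(1+g_2)/(r−g_2) = 24775.76290/0.123 = 201428.96663
P_0 = D_1/(1+r)^1 + D_2/(1+r)^2 + D_3/(1+r)^3 + D_4/(1+r)^4 + TV/(1+r)^4
    = 11565.34041 + 12618.59422 + 13767.76770 + 15021.59623 + 123103.81303 = 176077.11159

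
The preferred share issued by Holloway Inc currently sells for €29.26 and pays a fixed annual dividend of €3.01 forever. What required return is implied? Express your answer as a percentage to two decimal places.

10.29%

P = C/r ⇒ r = C/P = €3.01/€29.26 = 0.102871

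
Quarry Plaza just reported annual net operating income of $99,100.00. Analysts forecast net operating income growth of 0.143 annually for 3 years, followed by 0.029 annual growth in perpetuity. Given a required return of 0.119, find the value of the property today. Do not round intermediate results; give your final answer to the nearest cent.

D_1 = 113271.30000
D_2 = 129469.09590
D_3 = 147983.17661
Terminal value at year 3: TV = D_3×(1+g_2)/(r−g_2) = 152274.68874/0.09 = 1691940.98595
P_0 = D_1/(1+r)^1 + D_2/(1+r)^2 + D_3/(1+r)^3 + TV/(1+r)^3
    = 101225.46917 + 103396.52481 + 105614.14464 + 1207521.72042 = 1517757.85904

$1517757.86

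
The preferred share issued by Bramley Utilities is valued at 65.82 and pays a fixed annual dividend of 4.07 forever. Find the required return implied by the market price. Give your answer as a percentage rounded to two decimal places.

P = C/r ⇒ r = C/P = 4.07/65.82 = 0.061835

6.18%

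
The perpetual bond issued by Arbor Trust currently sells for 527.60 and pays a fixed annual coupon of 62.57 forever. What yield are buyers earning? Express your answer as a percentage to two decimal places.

P = C/r ⇒ r = C/P = 62.57/527.60 = 0.118594

11.86%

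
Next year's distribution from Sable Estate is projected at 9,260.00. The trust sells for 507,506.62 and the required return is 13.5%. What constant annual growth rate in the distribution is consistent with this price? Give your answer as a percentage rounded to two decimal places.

11.68%

P = D₁/(r−g) ⇒ g = r − D₁/P = 0.135 − 9,260.00/507,506.62 = 0.116754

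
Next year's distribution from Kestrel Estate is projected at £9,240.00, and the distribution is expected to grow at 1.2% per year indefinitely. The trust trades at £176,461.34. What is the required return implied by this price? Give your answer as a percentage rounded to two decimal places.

P = D₁/(r − g) ⇒ r = D₁/P + g = £9,240.0000/£176,461.34 + 0.012 = 0.052363 + 0.012 = 0.064363

6.44%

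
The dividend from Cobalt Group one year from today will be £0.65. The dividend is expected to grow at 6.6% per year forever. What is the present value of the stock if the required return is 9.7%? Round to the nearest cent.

Growing perpetuity: P = D₁ / (r − g) = £0.6500 / (0.097 − 0.066) = £20.97

£20.97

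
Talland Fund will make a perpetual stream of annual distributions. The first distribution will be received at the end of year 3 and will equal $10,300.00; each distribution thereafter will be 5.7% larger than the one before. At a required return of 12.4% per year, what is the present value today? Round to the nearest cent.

Value at end of year 2: C₁ / (r − g) = $10,300.00 / (0.124 − 0.057) = $153,731.3433
Discount to today: PV = $153,731.3433 / (1 + 0.124)^2 = $153,731.3433 / 1.263376 = $121,682.97

$121682.97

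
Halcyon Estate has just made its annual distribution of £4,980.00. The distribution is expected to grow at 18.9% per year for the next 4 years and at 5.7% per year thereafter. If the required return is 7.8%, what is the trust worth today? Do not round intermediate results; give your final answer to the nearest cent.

£396572.40

D_1 = 5921.22000
D_2 = 7040.33058
D_3 = 8370.95306
D_4 = 9953.06319
Terminal value at year 4: TV = D_4×(1+g_2)/(r−g_2) = 10520.38779/0.021 = 500970.84712
P_0 = D_1/(1+r)^1 + D_2/(1+r)^2 + D_3/(1+r)^3 + D_4/(1+r)^4 + TV/(1+r)^4
    = 5492.78293 + 6058.36633 + 6682.18698 + 7370.24149 + 370968.82153 = 396572.39926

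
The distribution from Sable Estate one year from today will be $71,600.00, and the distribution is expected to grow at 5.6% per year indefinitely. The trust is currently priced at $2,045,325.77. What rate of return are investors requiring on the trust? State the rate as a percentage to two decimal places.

9.10%

P = D₁/(r − g) ⇒ r = D₁/P + g = $71,600.0000/$2,045,325.77 + 0.056 = 0.035007 + 0.056 = 0.091007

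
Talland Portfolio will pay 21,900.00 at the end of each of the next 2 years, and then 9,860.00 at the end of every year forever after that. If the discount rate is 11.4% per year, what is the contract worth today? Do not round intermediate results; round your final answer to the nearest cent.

107001.01

PV of 2-year annuity: 21,900.00 × [1 − (1+0.114)^−2] / 0.114 = 37306.00260
Perpetuity value at year 2: 9,860.00 / 0.114 = 86491.22807
PV of perpetuity: 86491.22807 / (1+0.114)^2 = 69695.00955
Total PV = 37306.00260 + 69695.00955 = 107001.01215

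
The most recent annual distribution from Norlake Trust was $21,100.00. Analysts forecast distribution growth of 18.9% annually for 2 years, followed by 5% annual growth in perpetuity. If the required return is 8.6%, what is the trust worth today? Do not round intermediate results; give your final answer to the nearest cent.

D_1 = 25087.90000
D_2 = 29829.51310
Terminal value at year 2: TV = D_2×(1+g_2)/(r−g_2) = 31320.98875/0.036 = 870027.46542
P_0 = D_1/(1+r)^1 + D_2/(1+r)^2 + TV/(1+r)^2
    = 23101.19705 + 25292.19456 + 737689.00812 = 786082.39973

$786082.40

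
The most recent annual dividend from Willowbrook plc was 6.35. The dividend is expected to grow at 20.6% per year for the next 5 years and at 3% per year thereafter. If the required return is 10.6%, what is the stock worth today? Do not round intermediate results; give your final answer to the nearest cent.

174.14

D_1 = 7.65810
D_2 = 9.23567
D_3 = 11.13822
D_4 = 13.43269
D_5 = 16.19982
Terminal value at year 5: TV = D_5×(1+g_2)/(r−g_2) = 16.68582/0.076 = 219.55023
P_0 = D_1/(1+r)^1 + D_2/(1+r)^2 + D_3/(1+r)^3 + D_4/(1+r)^4 + D_5/(1+r)^5 + TV/(1+r)^5
    = 6.92414 + 7.55019 + 8.23285 + 8.97723 + 9.78892 + 132.66558 = 174.13892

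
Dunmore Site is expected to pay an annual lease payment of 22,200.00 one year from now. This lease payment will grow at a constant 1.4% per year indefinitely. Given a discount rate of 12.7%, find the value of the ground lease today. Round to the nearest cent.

Growing perpetuity: P = D₁ / (r − g) = 22,200.0000 / (0.127 − 0.014) = 196,460.18

196460.18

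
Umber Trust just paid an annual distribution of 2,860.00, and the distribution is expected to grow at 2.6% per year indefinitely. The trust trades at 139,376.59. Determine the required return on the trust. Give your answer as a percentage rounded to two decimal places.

4.71%

D₁ = 2,860.00 × 1.026 = 2,934.3600
P = D₁/(r − g) ⇒ r = D₁/P + g = 2,934.3600/139,376.59 + 0.026 = 0.021053 + 0.026 = 0.047053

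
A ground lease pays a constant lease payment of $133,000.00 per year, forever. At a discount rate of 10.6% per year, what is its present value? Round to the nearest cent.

Level perpetuity: PV = C / r = $133,000.00 / 0.106 = $1,254,716.98

$1254716.98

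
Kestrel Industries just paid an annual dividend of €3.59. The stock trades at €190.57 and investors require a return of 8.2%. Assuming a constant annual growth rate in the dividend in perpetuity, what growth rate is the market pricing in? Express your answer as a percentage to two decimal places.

P = D₀(1+g)/(r−g) ⇒ P(r−g) = D₀(1+g) ⇒ g(P+D₀) = P·r − D₀
g = (P·r − D₀)/(P + D₀) = (€190.57×0.082 − €3.59) / (€190.57 + €3.59) = 0.061994

6.20%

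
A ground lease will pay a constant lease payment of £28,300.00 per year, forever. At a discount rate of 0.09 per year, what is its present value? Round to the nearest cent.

Level perpetuity: PV = C / r = £28,300.00 / 0.09 = £314,444.44

£314444.44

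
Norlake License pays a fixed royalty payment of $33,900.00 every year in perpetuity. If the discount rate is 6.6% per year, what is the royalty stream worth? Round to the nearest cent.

Level perpetuity: PV = C / r = $33,900.00 / 0.066 = $513,636.36

$513636.36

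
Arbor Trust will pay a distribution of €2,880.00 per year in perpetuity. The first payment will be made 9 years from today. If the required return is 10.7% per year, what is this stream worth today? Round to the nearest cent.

€11935.15

Value at end of year 8: C / r = €2,880.00 / 0.107 = €26,915.8879
Discount to today: PV = €26,915.8879 / (1 + 0.107)^8 = €26,915.8879 / 2.255179 = €11,935.15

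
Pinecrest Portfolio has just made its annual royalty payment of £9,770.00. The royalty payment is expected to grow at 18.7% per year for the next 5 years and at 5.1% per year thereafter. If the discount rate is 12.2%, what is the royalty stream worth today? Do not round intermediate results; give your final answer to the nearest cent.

£249683.49

D_1 = 11596.99000
D_2 = 13765.62713
D_3 = 16339.79940
D_4 = 19395.34189
D_5 = 23022.27083
Terminal value at year 5: TV = D_5×(1+g_2)/(r−g_2) = 24196.40664/0.071 = 340794.45968
P_0 = D_1/(1+r)^1 + D_2/(1+r)^2 + D_3/(1+r)^3 + D_4/(1+r)^4 + D_5/(1+r)^5 + TV/(1+r)^5
    = 10335.99822 + 10934.78599 + 11568.26290 + 12238.43856 + 12947.43901 + 191658.56900 = 249683.49367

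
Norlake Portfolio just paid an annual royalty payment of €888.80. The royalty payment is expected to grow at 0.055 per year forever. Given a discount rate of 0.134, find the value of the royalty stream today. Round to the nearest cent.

€11869.42

D₁ = D₀ × (1 + g) = €888.80 × 1.055 = €937.6840
Growing perpetuity: P = D₁ / (r − g) = €937.6840 / (0.134 − 0.055) = €11,869.42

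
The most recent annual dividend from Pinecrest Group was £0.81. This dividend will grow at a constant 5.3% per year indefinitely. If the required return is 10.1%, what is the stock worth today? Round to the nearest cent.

£17.77

D₁ = D₀ × (1 + g) = £0.81 × 1.053 = £0.8529
Growing perpetuity: P = D₁ / (r − g) = £0.8529 / (0.101 − 0.053) = £17.77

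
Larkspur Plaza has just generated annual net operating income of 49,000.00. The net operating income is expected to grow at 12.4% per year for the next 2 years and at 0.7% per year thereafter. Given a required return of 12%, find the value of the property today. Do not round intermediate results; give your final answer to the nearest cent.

D_1 = 55076.00000
D_2 = 61905.42400
Terminal value at year 2: TV = D_2×(1+g_2)/(r−g_2) = 62338.76197/0.113 = 551670.45989
P_0 = D_1/(1+r)^1 + D_2/(1+r)^2 + TV/(1+r)^2
    = 49175.00000 + 49350.62500 + 439788.31305 = 538313.93805

538313.94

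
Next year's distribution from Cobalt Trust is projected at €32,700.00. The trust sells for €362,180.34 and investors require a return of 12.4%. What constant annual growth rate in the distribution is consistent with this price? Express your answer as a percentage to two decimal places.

3.37%

P = D₁/(r−g) ⇒ g = r − D₁/P = 0.124 − €32,700.00/€362,180.34 = 0.033713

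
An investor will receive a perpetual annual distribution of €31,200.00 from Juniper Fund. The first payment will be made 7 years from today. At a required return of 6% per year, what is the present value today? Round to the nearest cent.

Value at end of year 6: C / r = €31,200.00 / 0.06 = €520,000.0000
Discount to today: PV = €520,000.0000 / (1 + 0.06)^6 = €520,000.0000 / 1.418519 = €366,579.48

€366579.48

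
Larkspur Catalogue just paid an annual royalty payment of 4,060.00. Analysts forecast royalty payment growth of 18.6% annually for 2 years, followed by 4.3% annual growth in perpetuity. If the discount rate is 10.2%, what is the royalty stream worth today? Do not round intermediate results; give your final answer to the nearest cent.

D_1 = 4815.16000
D_2 = 5710.77976
Terminal value at year 2: TV = D_2×(1+g_2)/(r−g_2) = 5956.34329/0.059 = 100954.97101
P_0 = D_1/(1+r)^1 + D_2/(1+r)^2 + TV/(1+r)^2
    = 4369.47368 + 4702.53701 + 83131.28993 = 92203.30062

92203.30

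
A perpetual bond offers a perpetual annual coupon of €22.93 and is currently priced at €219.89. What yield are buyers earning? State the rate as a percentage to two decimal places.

10.43%

P = C/r ⇒ r = C/P = €22.93/€219.89 = 0.104279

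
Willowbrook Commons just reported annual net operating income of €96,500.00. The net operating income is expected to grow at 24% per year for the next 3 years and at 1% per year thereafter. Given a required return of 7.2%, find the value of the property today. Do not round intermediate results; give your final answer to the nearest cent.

D_1 = 119660.00000
D_2 = 148378.40000
D_3 = 183989.21600
Terminal value at year 3: TV = D_3×(1+g_2)/(r−g_2) = 185829.10816/0.062 = 2997243.68000
P_0 = D_1/(1+r)^1 + D_2/(1+r)^2 + D_3/(1+r)^3 + TV/(1+r)^3
    = 111623.13433 + 129116.31210 + 149350.95802 + 2432975.28390 = 2823065.68835

€2823065.69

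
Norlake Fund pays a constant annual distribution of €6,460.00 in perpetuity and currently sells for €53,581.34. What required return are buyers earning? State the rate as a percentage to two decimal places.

P = C/r ⇒ r = C/P = €6,460.00/€53,581.34 = 0.120564

12.06%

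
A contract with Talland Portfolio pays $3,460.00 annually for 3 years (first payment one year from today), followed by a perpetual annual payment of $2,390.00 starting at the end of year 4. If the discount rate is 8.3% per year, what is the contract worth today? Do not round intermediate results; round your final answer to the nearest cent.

$31537.82

PV of 3-year annuity: $3,460.00 × [1 − (1+0.083)^−3] / 0.083 = 8868.70725
Perpetuity value at year 3: $2,390.00 / 0.083 = 28795.18072
PV of perpetuity: 28795.18072 / (1+0.083)^3 = 22669.10837
Total PV = 8868.70725 + 22669.10837 = 31537.81562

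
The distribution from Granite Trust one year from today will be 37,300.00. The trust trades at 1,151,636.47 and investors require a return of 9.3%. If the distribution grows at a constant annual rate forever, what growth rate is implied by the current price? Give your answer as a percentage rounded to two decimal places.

P = D₁/(r−g) ⇒ g = r − D₁/P = 0.093 − 37,300.00/1,151,636.47 = 0.060611

6.06%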